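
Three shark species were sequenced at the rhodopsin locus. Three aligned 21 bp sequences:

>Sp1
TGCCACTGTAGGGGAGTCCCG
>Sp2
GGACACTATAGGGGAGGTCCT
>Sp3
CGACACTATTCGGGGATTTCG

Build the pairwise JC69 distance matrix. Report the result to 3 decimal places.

Sp1–Sp2: 6/21 sites differ → p ≈ 0.285714, d = −0.75 ln(1 − 0.380952) = 0.359679 ≈ 0.360.
Sp1–Sp3: 9/21 sites differ → p ≈ 0.428571, d = −0.75 ln(1 − 0.571428) = 0.635472 ≈ 0.635.
Sp2–Sp3: 8/21 sites differ → p ≈ 0.380952, d = −0.75 ln(1 − 0.507936) = 0.531860 ≈ 0.532.

d(Sp1,Sp2) = 0.360, d(Sp1,Sp3) = 0.635, d(Sp2,Sp3) = 0.532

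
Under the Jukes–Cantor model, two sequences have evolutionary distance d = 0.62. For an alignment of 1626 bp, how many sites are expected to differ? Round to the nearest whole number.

Invert JC69: p = (3/4)(1 − e^(−4d/3)) = 0.75 × (1 − e^(-0.826667)) = 0.75 × (1 − 0.437505) = 0.421871.
Expected differing sites = pL ≈ 0.421871 × 1626 = 685.962246 ≈ 686.

686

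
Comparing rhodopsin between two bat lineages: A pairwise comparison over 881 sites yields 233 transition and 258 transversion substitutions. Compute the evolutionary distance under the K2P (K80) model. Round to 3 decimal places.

1.083

P = 233/881 ≈ 0.264472 and Q = 258/881 ≈ 0.292849.
Under the Kimura two-parameter model, d = −½ ln(1 − 2P − Q) − ¼ ln(1 − 2Q).
1 − 2P − Q = 0.178207, giving −½ ln(0.178207) = 0.862405.
1 − 2Q = 0.414302, giving −¼ ln(0.414302) = 0.220290.
d = 0.862405 + 0.220290 = 1.082695.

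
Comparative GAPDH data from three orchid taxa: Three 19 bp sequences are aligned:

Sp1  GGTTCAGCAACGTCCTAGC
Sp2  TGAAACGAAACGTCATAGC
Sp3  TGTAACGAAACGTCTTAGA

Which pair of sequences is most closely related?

Sp2 and Sp3

Sp1–Sp2: 7/19 differ, p = 0.368, d = 0.507.
Sp1–Sp3: 7/19 differ, p = 0.368, d = 0.507.
Sp2–Sp3: 3/19 differ, p = 0.158, d = 0.177.
The smallest distance is between Sp2 and Sp3.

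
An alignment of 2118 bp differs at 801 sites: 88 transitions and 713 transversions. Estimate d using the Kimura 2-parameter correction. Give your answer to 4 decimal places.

0.5518

P = 88/2118 ≈ 0.041549 and Q = 713/2118 ≈ 0.336638.
Under the Kimura two-parameter model, d = −½ ln(1 − 2P − Q) − ¼ ln(1 − 2Q).
1 − 2P − Q = 0.580264, giving −½ ln(0.580264) = 0.272136.
1 − 2Q = 0.326724, giving −¼ ln(0.326724) = 0.279660.
d = 0.272136 + 0.279660 = 0.551796.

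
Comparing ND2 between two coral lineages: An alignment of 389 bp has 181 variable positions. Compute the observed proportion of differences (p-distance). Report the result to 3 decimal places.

0.465

p = 181/389 = 0.465295… ≈ 0.465 (to 3 d.p.).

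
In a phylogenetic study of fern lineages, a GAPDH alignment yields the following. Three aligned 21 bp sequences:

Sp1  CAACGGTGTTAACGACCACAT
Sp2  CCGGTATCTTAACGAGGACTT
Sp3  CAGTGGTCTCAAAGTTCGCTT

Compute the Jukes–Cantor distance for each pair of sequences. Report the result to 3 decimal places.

Sp1–Sp2: 9/21 sites differ → p ≈ 0.428571, d = −0.75 ln(1 − 0.571428) = 0.635472 ≈ 0.635.
Sp1–Sp3: 9/21 sites differ → p ≈ 0.428571, d = −0.75 ln(1 − 0.571428) = 0.635472 ≈ 0.635.
Sp2–Sp3: 10/21 sites differ → p ≈ 0.47619, d = −0.75 ln(1 − 0.63492) = 0.755729 ≈ 0.756.

d(Sp1,Sp2) = 0.635, d(Sp1,Sp3) = 0.635, d(Sp2,Sp3) = 0.756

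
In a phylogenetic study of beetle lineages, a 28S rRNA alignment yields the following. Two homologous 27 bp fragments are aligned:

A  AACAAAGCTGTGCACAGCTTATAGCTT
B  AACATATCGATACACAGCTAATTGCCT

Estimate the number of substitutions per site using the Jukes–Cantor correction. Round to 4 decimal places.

0.3770

The sequences differ at 8 of 27 sites (5, 7, 9, 10, 12, 20, 23, 26), so p = 8/27 ≈ 0.296296.
d = −(3/4) ln(1 − 4p/3) = −0.75 ln(1 − 0.395061) = −0.75 ln(0.604939)
  = −0.75 × (-0.502628) = 0.376971 substitutions/site.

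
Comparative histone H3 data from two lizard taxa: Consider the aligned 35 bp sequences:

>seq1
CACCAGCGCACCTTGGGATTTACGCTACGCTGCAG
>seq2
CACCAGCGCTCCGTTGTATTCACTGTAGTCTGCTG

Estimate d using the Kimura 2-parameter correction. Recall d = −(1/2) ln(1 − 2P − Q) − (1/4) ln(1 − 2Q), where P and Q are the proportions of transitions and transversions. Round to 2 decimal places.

Of 35 sites, 1 differences are transitions and 9 are transversions, so P = 1/35 ≈ 0.028571 and Q = 9/35 ≈ 0.257143.
Under the Kimura two-parameter model, d = −½ ln(1 − 2P − Q) − ¼ ln(1 − 2Q).
1 − 2P − Q = 0.685715, giving −½ ln(0.685715) = 0.188647.
1 − 2Q = 0.485714, giving −¼ ln(0.485714) = 0.180534.
d = 0.188647 + 0.180534 = 0.369181.

0.37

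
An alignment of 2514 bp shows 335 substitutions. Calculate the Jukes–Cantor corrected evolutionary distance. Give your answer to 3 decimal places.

p = 335/2514 ≈ 0.133254.
d = −(3/4) ln(1 − 4p/3) = −0.75 ln(1 − 0.177672) = −0.75 ln(0.822328)
  = −0.75 × (-0.195616) = 0.146712 substitutions/site.

0.147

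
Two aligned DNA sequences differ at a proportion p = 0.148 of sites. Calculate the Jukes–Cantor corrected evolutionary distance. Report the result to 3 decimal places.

d = −(3/4) ln(1 − 4p/3) = −0.75 ln(1 − 0.197333) = −0.75 ln(0.802667)
  = −0.75 × (-0.219815) = 0.164861 substitutions/site.

0.165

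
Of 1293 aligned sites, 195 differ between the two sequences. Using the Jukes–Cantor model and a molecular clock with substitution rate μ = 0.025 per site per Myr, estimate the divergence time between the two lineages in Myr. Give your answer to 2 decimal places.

p = 195/1293 ≈ 0.150812.
d = −(3/4) ln(1 − 4p/3) = −0.75 ln(1 − 0.201083) = −0.75 ln(0.798917)
  = −0.75 × (-0.224498) = 0.168374 substitutions/site.
Under a molecular clock d = 2μt, so t = d/(2μ) = 0.168374 / (2 × 0.025) = 3.37 Myr.

3.37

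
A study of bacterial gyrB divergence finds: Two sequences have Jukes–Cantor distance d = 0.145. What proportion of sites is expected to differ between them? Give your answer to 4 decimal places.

0.1318

p = (3/4)(1 − e^(−4d/3)) = 0.75 × (1 − e^(-0.193333)) = 0.75 × (1 − 0.824207) = 0.131845.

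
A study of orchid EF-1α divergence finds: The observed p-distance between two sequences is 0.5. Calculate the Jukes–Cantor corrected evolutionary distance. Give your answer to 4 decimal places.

d = −(3/4) ln(1 − 4p/3) = −0.75 ln(1 − 0.666667) = −0.75 ln(0.333333)
  = −0.75 × (-1.098613) = 0.823960 substitutions/site.

0.8240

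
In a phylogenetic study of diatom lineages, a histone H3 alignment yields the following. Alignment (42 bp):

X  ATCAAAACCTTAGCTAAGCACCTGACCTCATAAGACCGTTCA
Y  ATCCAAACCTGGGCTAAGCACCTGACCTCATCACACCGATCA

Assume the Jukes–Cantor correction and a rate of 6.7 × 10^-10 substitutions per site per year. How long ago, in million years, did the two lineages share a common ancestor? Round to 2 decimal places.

The sequences differ at 6 of 42 sites (4, 11, 12, 32, 34, 39), so p = 6/42 ≈ 0.142857.
d = −(3/4) ln(1 − 4p/3) = −0.75 ln(1 − 0.190476) = −0.75 ln(0.809524)
  = −0.75 × (-0.211309) = 0.158482 substitutions/site.
Under a molecular clock d = 2μt, so t = d/(2μ) = 0.158482 / (2 × 6.7 × 10^-10) = 118.27 million years.

118.27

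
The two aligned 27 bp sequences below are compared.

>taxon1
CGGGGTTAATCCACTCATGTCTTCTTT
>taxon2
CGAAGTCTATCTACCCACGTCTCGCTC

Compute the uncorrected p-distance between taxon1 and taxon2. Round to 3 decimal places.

The sequences differ at 11 of 27 positions.
p = 11/27 = 0.407407… ≈ 0.407 (to 3 d.p.).

0.407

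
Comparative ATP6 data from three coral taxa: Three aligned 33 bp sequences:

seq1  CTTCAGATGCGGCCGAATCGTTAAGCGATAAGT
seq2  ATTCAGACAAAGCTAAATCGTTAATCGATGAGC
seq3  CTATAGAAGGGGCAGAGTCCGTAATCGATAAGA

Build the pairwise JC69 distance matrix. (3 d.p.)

seq1–seq2: 10/33 sites differ → p ≈ 0.30303, d = −0.75 ln(1 − 0.40404) = 0.388186 ≈ 0.388.
seq1–seq3: 10/33 sites differ → p ≈ 0.30303, d = −0.75 ln(1 − 0.40404) = 0.388186 ≈ 0.388.
seq2–seq3: 14/33 sites differ → p ≈ 0.424242, d = −0.75 ln(1 − 0.565656) = 0.625439 ≈ 0.625.

d(seq1,seq2) = 0.388, d(seq1,seq3) = 0.388, d(seq2,seq3) = 0.625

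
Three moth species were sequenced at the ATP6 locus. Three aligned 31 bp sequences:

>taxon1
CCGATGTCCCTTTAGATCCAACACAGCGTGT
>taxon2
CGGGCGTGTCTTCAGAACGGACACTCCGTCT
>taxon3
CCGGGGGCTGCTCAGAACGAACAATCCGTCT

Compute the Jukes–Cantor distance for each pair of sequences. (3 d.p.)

taxon1–taxon2: 12/31 sites differ → p ≈ 0.387097, d = −0.75 ln(1 − 0.516129) = 0.544453 ≈ 0.544.
taxon1–taxon3: 13/31 sites differ → p ≈ 0.419355, d = −0.75 ln(1 − 0.55914) = 0.614271 ≈ 0.614.
taxon2–taxon3: 8/31 sites differ → p ≈ 0.258065, d = −0.75 ln(1 − 0.344087) = 0.316295 ≈ 0.316.

d(taxon1,taxon2) = 0.544, d(taxon1,taxon3) = 0.614, d(taxon2,taxon3) = 0.316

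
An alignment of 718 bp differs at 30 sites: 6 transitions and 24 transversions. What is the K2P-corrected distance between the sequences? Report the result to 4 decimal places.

0.0430

P = 6/718 ≈ 0.008357 and Q = 24/718 ≈ 0.033426.
Under the Kimura two-parameter model, d = −½ ln(1 − 2P − Q) − ¼ ln(1 − 2Q).
1 − 2P − Q = 0.94986, giving −½ ln(0.94986) = 0.025720.
1 − 2Q = 0.933148, giving −¼ ln(0.933148) = 0.017298.
d = 0.025720 + 0.017298 = 0.043018.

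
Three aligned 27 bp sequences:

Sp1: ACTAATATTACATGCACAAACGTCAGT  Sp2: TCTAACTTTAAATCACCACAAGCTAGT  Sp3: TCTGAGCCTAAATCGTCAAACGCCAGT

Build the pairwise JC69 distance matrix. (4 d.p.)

Sp1–Sp2: 11/27 sites differ → p ≈ 0.407407, d = −0.75 ln(1 − 0.543209) = 0.587647 ≈ 0.5876.
Sp1–Sp3: 10/27 sites differ → p ≈ 0.37037, d = −0.75 ln(1 − 0.493827) = 0.510658 ≈ 0.5107.
Sp2–Sp3: 9/27 sites differ → p ≈ 0.333333, d = −0.75 ln(1 − 0.444444) = 0.440839 ≈ 0.4408.

d(Sp1,Sp2) = 0.5876, d(Sp1,Sp3) = 0.5107, d(Sp2,Sp3) = 0.4408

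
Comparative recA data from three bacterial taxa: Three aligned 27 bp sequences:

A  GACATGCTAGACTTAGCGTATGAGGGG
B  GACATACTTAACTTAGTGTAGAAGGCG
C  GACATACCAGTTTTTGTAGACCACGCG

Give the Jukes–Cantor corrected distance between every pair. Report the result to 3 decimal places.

d(A,B) = 0.318, d(A,C) = 0.673, d(B,C) = 0.588

A–B: 7/27 sites differ → p ≈ 0.259259, d = −0.75 ln(1 − 0.345679) = 0.318118 ≈ 0.318.
A–C: 12/27 sites differ → p ≈ 0.444444, d = −0.75 ln(1 − 0.592592) = 0.673455 ≈ 0.673.
B–C: 11/27 sites differ → p ≈ 0.407407, d = −0.75 ln(1 − 0.543209) = 0.587647 ≈ 0.588.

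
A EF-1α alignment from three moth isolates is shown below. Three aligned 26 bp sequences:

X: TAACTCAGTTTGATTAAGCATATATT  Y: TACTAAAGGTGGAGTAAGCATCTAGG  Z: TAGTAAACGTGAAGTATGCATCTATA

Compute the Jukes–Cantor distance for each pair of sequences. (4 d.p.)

d(X,Y) = 0.5393, d(X,Z) = 0.7166, d(Y,Z) = 0.2758

X–Y: 10/26 sites differ → p ≈ 0.384615, d = −0.75 ln(1 − 0.51282) = 0.539341 ≈ 0.5393.
X–Z: 12/26 sites differ → p ≈ 0.461538, d = −0.75 ln(1 − 0.615384) = 0.716632 ≈ 0.7166.
Y–Z: 6/26 sites differ → p ≈ 0.230769, d = −0.75 ln(1 − 0.307692) = 0.275793 ≈ 0.2758.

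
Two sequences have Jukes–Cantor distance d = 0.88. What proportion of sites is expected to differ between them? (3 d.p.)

p = (3/4)(1 − e^(−4d/3)) = 0.75 × (1 − e^(-1.173333)) = 0.75 × (1 − 0.309334) = 0.518000.

0.518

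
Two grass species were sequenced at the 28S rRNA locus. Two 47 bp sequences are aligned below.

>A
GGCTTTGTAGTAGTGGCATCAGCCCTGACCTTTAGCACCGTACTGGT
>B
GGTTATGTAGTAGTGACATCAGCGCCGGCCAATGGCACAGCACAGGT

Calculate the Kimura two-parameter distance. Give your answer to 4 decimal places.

Of 47 sites, 6 differences are transitions and 6 are transversions, so P = 6/47 ≈ 0.12766 and Q = 6/47 ≈ 0.12766.
Under the Kimura two-parameter model, d = −½ ln(1 − 2P − Q) − ¼ ln(1 − 2Q).
1 − 2P − Q = 0.61702, giving −½ ln(0.61702) = 0.241427.
1 − 2Q = 0.74468, giving −¼ ln(0.74468) = 0.073700.
d = 0.241427 + 0.073700 = 0.315127.

0.3151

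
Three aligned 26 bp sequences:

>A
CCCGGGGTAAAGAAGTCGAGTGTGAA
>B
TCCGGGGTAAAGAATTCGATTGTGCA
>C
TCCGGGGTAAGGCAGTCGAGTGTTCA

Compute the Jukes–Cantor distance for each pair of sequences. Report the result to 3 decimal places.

d(A,B) = 0.172, d(A,C) = 0.222, d(B,C) = 0.222

A–B: 4/26 sites differ → p ≈ 0.153846, d = −0.75 ln(1 − 0.205128) = 0.172181 ≈ 0.172.
A–C: 5/26 sites differ → p ≈ 0.192308, d = −0.75 ln(1 − 0.256411) = 0.222200 ≈ 0.222.
B–C: 5/26 sites differ → p ≈ 0.192308, d = −0.75 ln(1 − 0.256411) = 0.222200 ≈ 0.222.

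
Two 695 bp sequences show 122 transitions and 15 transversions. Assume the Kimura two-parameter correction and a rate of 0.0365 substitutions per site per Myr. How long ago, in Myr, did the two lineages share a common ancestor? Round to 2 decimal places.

P = 122/695 ≈ 0.17554 and Q = 15/695 ≈ 0.021583.
Under the Kimura two-parameter model, d = −½ ln(1 − 2P − Q) − ¼ ln(1 − 2Q).
1 − 2P − Q = 0.627337, giving −½ ln(0.627337) = 0.233136.
1 − 2Q = 0.956834, giving −¼ ln(0.956834) = 0.011031.
d = 0.233136 + 0.011031 = 0.244167.
Under a molecular clock d = 2μt, so t = d/(2μ) = 0.244167 / (2 × 0.0365) = 3.34 Myr.

3.34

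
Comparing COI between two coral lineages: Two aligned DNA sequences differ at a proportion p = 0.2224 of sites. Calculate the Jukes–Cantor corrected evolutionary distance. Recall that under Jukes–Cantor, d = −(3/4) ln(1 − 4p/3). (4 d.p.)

0.2638

d = −(3/4) ln(1 − 4p/3) = −0.75 ln(1 − 0.296533) = −0.75 ln(0.703467)
  = −0.75 × (-0.351734) = 0.263801 substitutions/site.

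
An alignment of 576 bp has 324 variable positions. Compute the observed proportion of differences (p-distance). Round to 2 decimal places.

p = 324/576 = 0.5625 ≈ 0.56 (to 2 d.p.).

0.56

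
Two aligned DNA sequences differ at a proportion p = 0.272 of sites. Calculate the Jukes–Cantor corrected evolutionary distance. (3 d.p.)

0.338

d = −(3/4) ln(1 − 4p/3) = −0.75 ln(1 − 0.362667) = −0.75 ln(0.637333)
  = −0.75 × (-0.450463) = 0.337847 substitutions/site.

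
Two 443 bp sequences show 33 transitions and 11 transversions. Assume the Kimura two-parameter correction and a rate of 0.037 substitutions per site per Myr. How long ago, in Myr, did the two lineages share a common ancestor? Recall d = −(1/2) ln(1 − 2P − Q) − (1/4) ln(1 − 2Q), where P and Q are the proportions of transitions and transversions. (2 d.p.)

1.46

P = 33/443 ≈ 0.074492 and Q = 11/443 ≈ 0.024831.
Under the Kimura two-parameter model, d = −½ ln(1 − 2P − Q) − ¼ ln(1 − 2Q).
1 − 2P − Q = 0.826185, giving −½ ln(0.826185) = 0.095468.
1 − 2Q = 0.950338, giving −¼ ln(0.950338) = 0.012734.
d = 0.095468 + 0.012734 = 0.108202.
Under a molecular clock d = 2μt, so t = d/(2μ) = 0.108202 / (2 × 0.037) = 1.46 Myr.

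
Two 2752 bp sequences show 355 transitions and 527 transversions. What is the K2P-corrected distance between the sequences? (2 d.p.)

P = 355/2752 ≈ 0.128997 and Q = 527/2752 ≈ 0.191497.
Under the Kimura two-parameter model, d = −½ ln(1 − 2P − Q) − ¼ ln(1 − 2Q).
1 − 2P − Q = 0.550509, giving −½ ln(0.550509) = 0.298456.
1 − 2Q = 0.617006, giving −¼ ln(0.617006) = 0.120719.
d = 0.298456 + 0.120719 = 0.419175.

0.42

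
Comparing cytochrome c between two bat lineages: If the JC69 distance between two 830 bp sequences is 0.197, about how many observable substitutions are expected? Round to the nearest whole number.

144

Invert JC69: p = (3/4)(1 − e^(−4d/3)) = 0.75 × (1 − e^(-0.262667)) = 0.75 × (1 − 0.768998) = 0.173252.
Expected differing sites = pL ≈ 0.173252 × 830 = 143.79916 ≈ 144.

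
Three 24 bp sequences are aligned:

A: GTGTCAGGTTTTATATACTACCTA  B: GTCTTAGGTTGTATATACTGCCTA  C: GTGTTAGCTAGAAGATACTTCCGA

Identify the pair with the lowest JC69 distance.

A and B

A–B: 4/24 differ, p = 0.167, d = 0.188.
A–C: 8/24 differ, p = 0.333, d = 0.441.
B–C: 7/24 differ, p = 0.292, d = 0.369.
The smallest distance is between A and B.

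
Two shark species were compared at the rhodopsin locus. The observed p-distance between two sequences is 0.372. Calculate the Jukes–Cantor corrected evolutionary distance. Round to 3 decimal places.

0.514

d = −(3/4) ln(1 − 4p/3) = −0.75 ln(1 − 0.496) = −0.75 ln(0.504)
  = −0.75 × (-0.685179) = 0.513884 substitutions/site.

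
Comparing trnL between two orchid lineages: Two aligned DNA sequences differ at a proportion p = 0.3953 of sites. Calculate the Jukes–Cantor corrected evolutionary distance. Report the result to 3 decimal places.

0.562

d = −(3/4) ln(1 − 4p/3) = −0.75 ln(1 − 0.527067) = −0.75 ln(0.472933)
  = −0.75 × (-0.748802) = 0.561602 substitutions/site.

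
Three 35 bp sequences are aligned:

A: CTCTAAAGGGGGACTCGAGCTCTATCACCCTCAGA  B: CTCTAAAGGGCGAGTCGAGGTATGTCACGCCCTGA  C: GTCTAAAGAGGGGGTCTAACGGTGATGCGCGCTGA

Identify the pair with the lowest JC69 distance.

A–B: 8/35 differ, p = 0.229, d = 0.273.
A–C: 15/35 differ, p = 0.429, d = 0.635.
B–C: 13/35 differ, p = 0.371, d = 0.513.
The smallest distance is between A and B.

A and B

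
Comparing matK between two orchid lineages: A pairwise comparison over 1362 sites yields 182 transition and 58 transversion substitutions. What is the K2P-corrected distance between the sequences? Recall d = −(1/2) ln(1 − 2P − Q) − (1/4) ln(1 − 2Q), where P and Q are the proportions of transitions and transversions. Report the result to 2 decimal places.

P = 182/1362 ≈ 0.133627 and Q = 58/1362 ≈ 0.042584.
Under the Kimura two-parameter model, d = −½ ln(1 − 2P − Q) − ¼ ln(1 − 2Q).
1 − 2P − Q = 0.690162, giving −½ ln(0.690162) = 0.185414.
1 − 2Q = 0.914832, giving −¼ ln(0.914832) = 0.022254.
d = 0.185414 + 0.022254 = 0.207668.

0.21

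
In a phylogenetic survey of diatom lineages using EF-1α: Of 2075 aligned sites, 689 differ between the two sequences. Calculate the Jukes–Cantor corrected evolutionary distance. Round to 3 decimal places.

p = 689/2075 ≈ 0.332048.
d = −(3/4) ln(1 − 4p/3) = −0.75 ln(1 − 0.442731) = −0.75 ln(0.557269)
  = −0.75 × (-0.584707) = 0.438530 substitutions/site.

0.439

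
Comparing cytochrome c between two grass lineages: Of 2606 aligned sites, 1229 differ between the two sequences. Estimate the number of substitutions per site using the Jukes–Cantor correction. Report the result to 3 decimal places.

0.743

p = 1229/2606 ≈ 0.471604.
d = −(3/4) ln(1 − 4p/3) = −0.75 ln(1 − 0.628805) = −0.75 ln(0.371195)
  = −0.75 × (-0.991028) = 0.743271 substitutions/site.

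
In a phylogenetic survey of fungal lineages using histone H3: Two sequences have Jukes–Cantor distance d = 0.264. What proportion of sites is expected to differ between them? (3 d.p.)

0.223

p = (3/4)(1 − e^(−4d/3)) = 0.75 × (1 − e^(-0.352)) = 0.75 × (1 − 0.703280) = 0.222540.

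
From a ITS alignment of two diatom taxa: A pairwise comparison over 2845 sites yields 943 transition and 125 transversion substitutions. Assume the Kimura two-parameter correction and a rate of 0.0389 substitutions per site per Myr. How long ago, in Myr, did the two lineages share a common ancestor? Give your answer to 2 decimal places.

P = 943/2845 ≈ 0.331459 and Q = 125/2845 ≈ 0.043937.
Under the Kimura two-parameter model, d = −½ ln(1 − 2P − Q) − ¼ ln(1 − 2Q).
1 − 2P − Q = 0.293145, giving −½ ln(0.293145) = 0.613544.
1 − 2Q = 0.912126, giving −¼ ln(0.912126) = 0.022994.
d = 0.613544 + 0.022994 = 0.636538.
Under a molecular clock d = 2μt, so t = d/(2μ) = 0.636538 / (2 × 0.0389) = 8.18 Myr.

8.18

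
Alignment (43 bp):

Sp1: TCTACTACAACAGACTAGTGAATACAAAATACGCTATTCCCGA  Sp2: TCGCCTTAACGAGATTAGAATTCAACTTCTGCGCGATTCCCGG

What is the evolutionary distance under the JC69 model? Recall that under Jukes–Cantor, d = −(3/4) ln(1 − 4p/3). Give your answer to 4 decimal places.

0.7260

The sequences differ at 20 of 43 sites, so p = 20/43 ≈ 0.465116.
d = −(3/4) ln(1 − 4p/3) = −0.75 ln(1 − 0.620155) = −0.75 ln(0.379845)
  = −0.75 × (-0.967992) = 0.725994 substitutions/site.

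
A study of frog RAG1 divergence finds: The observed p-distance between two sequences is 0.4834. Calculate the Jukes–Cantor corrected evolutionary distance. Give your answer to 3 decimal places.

0.776

d = −(3/4) ln(1 − 4p/3) = −0.75 ln(1 − 0.644533) = −0.75 ln(0.355467)
  = −0.75 × (-1.034323) = 0.775742 substitutions/site.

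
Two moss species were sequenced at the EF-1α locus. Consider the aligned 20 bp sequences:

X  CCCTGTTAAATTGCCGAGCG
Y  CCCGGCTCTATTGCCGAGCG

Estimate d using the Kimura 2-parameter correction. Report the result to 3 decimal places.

0.233

Of 20 sites, 1 differences are transitions and 3 are transversions, so P = 1/20 = 0.05 and Q = 3/20 = 0.15.
Under the Kimura two-parameter model, d = −½ ln(1 − 2P − Q) − ¼ ln(1 − 2Q).
1 − 2P − Q = 0.75, giving −½ ln(0.75) = 0.143841.
1 − 2Q = 0.7, giving −¼ ln(0.7) = 0.089169.
d = 0.143841 + 0.089169 = 0.233010.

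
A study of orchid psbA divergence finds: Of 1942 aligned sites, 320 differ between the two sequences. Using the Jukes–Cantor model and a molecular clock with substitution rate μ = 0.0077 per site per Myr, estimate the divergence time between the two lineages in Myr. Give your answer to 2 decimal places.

p = 320/1942 ≈ 0.164779.
d = −(3/4) ln(1 − 4p/3) = −0.75 ln(1 − 0.219705) = −0.75 ln(0.780295)
  = −0.75 × (-0.248083) = 0.186062 substitutions/site.
Under a molecular clock d = 2μt, so t = d/(2μ) = 0.186062 / (2 × 0.0077) = 12.08 Myr.

12.08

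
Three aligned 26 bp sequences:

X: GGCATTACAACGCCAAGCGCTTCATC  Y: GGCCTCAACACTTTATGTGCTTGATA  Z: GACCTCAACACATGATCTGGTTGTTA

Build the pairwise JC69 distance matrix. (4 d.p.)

d(X,Y) = 0.6228, d(X,Z) = 1.0998, d(Y,Z) = 0.2758

X–Y: 11/26 sites differ → p ≈ 0.423077, d = −0.75 ln(1 − 0.564103) = 0.622762 ≈ 0.6228.
X–Z: 15/26 sites differ → p ≈ 0.576923, d = −0.75 ln(1 − 0.769231) = 1.099754 ≈ 1.0998.
Y–Z: 6/26 sites differ → p ≈ 0.230769, d = −0.75 ln(1 − 0.307692) = 0.275793 ≈ 0.2758.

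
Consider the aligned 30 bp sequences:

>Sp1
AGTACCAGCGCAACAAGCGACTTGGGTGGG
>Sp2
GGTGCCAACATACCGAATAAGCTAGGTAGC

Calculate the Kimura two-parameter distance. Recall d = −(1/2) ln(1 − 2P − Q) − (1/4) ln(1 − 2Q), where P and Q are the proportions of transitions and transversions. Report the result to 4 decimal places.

1.2071

Of 30 sites, 12 differences are transitions and 3 are transversions, so P = 12/30 = 0.4 and Q = 3/30 = 0.1.
Under the Kimura two-parameter model, d = −½ ln(1 − 2P − Q) − ¼ ln(1 − 2Q).
1 − 2P − Q = 0.1, giving −½ ln(0.1) = 1.151293.
1 − 2Q = 0.8, giving −¼ ln(0.8) = 0.055786.
d = 1.151293 + 0.055786 = 1.207079.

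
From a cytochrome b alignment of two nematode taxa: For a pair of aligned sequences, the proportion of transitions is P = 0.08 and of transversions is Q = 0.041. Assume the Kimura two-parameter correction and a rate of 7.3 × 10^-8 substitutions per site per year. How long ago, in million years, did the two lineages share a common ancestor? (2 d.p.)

Under the Kimura two-parameter model, d = −½ ln(1 − 2P − Q) − ¼ ln(1 − 2Q).
1 − 2P − Q = 0.799, giving −½ ln(0.799) = 0.112197.
1 − 2Q = 0.918, giving −¼ ln(0.918) = 0.021389.
d = 0.112197 + 0.021389 = 0.133586.
Under a molecular clock d = 2μt, so t = d/(2μ) = 0.133586 / (2 × 7.3 × 10^-8) = 0.91 million years.

0.91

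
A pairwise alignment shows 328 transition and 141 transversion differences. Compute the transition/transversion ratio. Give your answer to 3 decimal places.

R = 328/141 = 2.326241… ≈ 2.326 (to 3 d.p.).

2.326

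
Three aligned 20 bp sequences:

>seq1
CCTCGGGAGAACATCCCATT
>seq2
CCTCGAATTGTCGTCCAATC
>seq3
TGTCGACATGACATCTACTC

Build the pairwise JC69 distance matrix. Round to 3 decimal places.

d(seq1,seq2) = 0.687, d(seq1,seq3) = 0.824, d(seq2,seq3) = 0.572

seq1–seq2: 9/20 sites differ → p = 0.45, d = −0.75 ln(1 − 0.6) = 0.687218 ≈ 0.687.
seq1–seq3: 10/20 sites differ → p = 0.5, d = −0.75 ln(1 − 0.666667) = 0.823960 ≈ 0.824.
seq2–seq3: 8/20 sites differ → p = 0.4, d = −0.75 ln(1 − 0.533333) = 0.571605 ≈ 0.572.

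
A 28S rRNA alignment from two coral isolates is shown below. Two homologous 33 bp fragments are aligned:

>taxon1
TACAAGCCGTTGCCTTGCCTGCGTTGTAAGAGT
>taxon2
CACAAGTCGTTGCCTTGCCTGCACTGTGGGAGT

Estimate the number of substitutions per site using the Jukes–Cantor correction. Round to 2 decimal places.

The sequences differ at 6 of 33 sites (1, 7, 23, 24, 28, 29), so p = 6/33 ≈ 0.181818.
d = −(3/4) ln(1 − 4p/3) = −0.75 ln(1 − 0.242424) = −0.75 ln(0.757576)
  = −0.75 × (-0.277631) = 0.208223 substitutions/site.

0.21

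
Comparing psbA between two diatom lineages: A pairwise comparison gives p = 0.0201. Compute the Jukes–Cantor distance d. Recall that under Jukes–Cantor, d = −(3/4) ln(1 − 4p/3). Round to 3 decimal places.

0.020

d = −(3/4) ln(1 − 4p/3) = −0.75 ln(1 − 0.0268) = −0.75 ln(0.9732)
  = −0.75 × (-0.027166) = 0.020375 substitutions/site.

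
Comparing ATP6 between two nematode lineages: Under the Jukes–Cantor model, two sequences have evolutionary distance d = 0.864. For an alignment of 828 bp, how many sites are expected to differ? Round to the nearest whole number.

Invert JC69: p = (3/4)(1 − e^(−4d/3)) = 0.75 × (1 − e^(-1.152)) = 0.75 × (1 − 0.316004) = 0.512997.
Expected differing sites = pL ≈ 0.512997 × 828 = 424.761516 ≈ 425.

425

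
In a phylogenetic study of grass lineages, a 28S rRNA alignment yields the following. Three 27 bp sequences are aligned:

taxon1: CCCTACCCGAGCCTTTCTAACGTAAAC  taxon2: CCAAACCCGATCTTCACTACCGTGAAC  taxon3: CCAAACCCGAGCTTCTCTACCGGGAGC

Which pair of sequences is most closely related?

taxon2 and taxon3

taxon1–taxon2: 8/27 differ, p = 0.296, d = 0.377.
taxon1–taxon3: 8/27 differ, p = 0.296, d = 0.377.
taxon2–taxon3: 4/27 differ, p = 0.148, d = 0.165.
The smallest distance is between taxon2 and taxon3.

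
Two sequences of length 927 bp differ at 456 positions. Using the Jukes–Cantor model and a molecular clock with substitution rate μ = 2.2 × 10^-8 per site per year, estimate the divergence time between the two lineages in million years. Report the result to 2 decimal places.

p = 456/927 ≈ 0.491909.
d = −(3/4) ln(1 − 4p/3) = −0.75 ln(1 − 0.655879) = −0.75 ln(0.344121)
  = −0.75 × (-1.066762) = 0.800072 substitutions/site.
Under a molecular clock d = 2μt, so t = d/(2μ) = 0.800072 / (2 × 2.2 × 10^-8) = 18.18 million years.

18.18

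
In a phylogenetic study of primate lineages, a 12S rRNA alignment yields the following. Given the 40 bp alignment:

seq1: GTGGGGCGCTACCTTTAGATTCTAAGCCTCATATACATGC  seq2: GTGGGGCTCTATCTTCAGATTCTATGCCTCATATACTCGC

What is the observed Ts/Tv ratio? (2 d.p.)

Transitions are A↔G and C↔T; transversions are all other mismatches.
Transitions: 3. Transversions: 3.
R = 3/3 = 1.00.

1.00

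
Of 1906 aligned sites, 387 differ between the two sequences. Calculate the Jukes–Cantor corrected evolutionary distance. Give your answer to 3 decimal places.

p = 387/1906 ≈ 0.203043.
d = −(3/4) ln(1 − 4p/3) = −0.75 ln(1 − 0.270724) = −0.75 ln(0.729276)
  = −0.75 × (-0.315703) = 0.236777 substitutions/site.

0.237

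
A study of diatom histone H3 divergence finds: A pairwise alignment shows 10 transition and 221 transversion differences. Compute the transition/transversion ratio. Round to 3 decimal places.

R = 10/221 = 0.045248… ≈ 0.045 (to 3 d.p.).

0.045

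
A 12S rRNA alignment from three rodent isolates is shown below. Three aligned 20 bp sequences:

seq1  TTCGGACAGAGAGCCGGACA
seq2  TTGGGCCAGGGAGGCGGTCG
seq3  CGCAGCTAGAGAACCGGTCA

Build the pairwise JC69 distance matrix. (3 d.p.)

d(seq1,seq2) = 0.383, d(seq1,seq3) = 0.471, d(seq2,seq3) = 0.687

seq1–seq2: 6/20 sites differ → p = 0.3, d = −0.75 ln(1 − 0.4) = 0.383119 ≈ 0.383.
seq1–seq3: 7/20 sites differ → p = 0.35, d = −0.75 ln(1 − 0.466667) = 0.471457 ≈ 0.471.
seq2–seq3: 9/20 sites differ → p = 0.45, d = −0.75 ln(1 − 0.6) = 0.687218 ≈ 0.687.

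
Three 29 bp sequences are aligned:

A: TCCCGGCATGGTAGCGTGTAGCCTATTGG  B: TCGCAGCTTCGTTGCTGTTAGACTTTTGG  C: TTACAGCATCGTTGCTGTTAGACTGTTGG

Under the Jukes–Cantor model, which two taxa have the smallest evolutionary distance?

B and C

A–B: 10/29 differ, p = 0.345, d = 0.462.
A–C: 10/29 differ, p = 0.345, d = 0.462.
B–C: 4/29 differ, p = 0.138, d = 0.152.
The smallest distance is between B and C.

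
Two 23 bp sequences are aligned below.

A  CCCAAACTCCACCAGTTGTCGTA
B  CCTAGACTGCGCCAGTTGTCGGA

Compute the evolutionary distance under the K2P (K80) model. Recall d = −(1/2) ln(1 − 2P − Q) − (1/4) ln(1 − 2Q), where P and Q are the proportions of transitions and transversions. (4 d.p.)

0.2615

Of 23 sites, 3 differences are transitions and 2 are transversions, so P = 3/23 ≈ 0.130435 and Q = 2/23 ≈ 0.086957.
Under the Kimura two-parameter model, d = −½ ln(1 − 2P − Q) − ¼ ln(1 − 2Q).
1 − 2P − Q = 0.652173, giving −½ ln(0.652173) = 0.213723.
1 − 2Q = 0.826086, giving −¼ ln(0.826086) = 0.047764.
d = 0.213723 + 0.047764 = 0.261487.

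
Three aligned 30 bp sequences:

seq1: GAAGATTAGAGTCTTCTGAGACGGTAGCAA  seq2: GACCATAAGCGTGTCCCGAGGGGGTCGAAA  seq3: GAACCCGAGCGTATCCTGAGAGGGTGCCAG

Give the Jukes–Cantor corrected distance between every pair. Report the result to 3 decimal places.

d(seq1,seq2) = 0.503, d(seq1,seq3) = 0.503, d(seq2,seq3) = 0.503

seq1–seq2: 11/30 sites differ → p ≈ 0.366667, d = −0.75 ln(1 − 0.488889) = 0.503376 ≈ 0.503.
seq1–seq3: 11/30 sites differ → p ≈ 0.366667, d = −0.75 ln(1 − 0.488889) = 0.503376 ≈ 0.503.
seq2–seq3: 11/30 sites differ → p ≈ 0.366667, d = −0.75 ln(1 − 0.488889) = 0.503376 ≈ 0.503.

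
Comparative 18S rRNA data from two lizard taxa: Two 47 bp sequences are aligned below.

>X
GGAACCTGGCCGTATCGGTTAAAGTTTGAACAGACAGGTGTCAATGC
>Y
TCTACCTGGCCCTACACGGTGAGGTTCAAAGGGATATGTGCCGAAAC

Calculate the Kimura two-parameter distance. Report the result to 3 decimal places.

0.647

Of 47 sites, 10 differences are transitions and 10 are transversions, so P = 10/47 ≈ 0.212766 and Q = 10/47 ≈ 0.212766.
Under the Kimura two-parameter model, d = −½ ln(1 − 2P − Q) − ¼ ln(1 − 2Q).
1 − 2P − Q = 0.361702, giving −½ ln(0.361702) = 0.508467.
1 − 2Q = 0.574468, giving −¼ ln(0.574468) = 0.138578.
d = 0.508467 + 0.138578 = 0.647045.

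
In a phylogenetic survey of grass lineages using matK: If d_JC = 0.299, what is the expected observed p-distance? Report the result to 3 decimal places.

0.247

p = (3/4)(1 − e^(−4d/3)) = 0.75 × (1 − e^(-0.398667)) = 0.75 × (1 − 0.671214) = 0.246590.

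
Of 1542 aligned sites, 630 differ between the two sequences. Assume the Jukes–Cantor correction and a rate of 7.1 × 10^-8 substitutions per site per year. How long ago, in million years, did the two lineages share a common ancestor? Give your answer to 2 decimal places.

4.16

p = 630/1542 ≈ 0.40856.
d = −(3/4) ln(1 − 4p/3) = −0.75 ln(1 − 0.544747) = −0.75 ln(0.455253)
  = −0.75 × (-0.786902) = 0.590177 substitutions/site.
Under a molecular clock d = 2μt, so t = d/(2μ) = 0.590177 / (2 × 7.1 × 10^-8) = 4.16 million years.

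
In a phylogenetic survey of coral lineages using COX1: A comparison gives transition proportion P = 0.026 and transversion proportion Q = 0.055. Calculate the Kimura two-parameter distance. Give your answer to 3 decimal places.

0.086

Under the Kimura two-parameter model, d = −½ ln(1 − 2P − Q) − ¼ ln(1 − 2Q).
1 − 2P − Q = 0.893, giving −½ ln(0.893) = 0.056584.
1 − 2Q = 0.89, giving −¼ ln(0.89) = 0.029133.
d = 0.056584 + 0.029133 = 0.085717.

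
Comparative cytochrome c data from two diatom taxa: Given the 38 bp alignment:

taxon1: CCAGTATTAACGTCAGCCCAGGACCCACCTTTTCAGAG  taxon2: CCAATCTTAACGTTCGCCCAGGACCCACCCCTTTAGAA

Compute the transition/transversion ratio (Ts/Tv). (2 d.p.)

Transitions are A↔G and C↔T; transversions are all other mismatches.
Transitions: 6. Transversions: 2.
R = 6/2 = 3.00.

3.00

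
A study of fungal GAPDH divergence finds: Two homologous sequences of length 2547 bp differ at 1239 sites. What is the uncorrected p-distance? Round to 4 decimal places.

0.4865

p = 1239/2547 = 0.486454… ≈ 0.4865 (to 4 d.p.).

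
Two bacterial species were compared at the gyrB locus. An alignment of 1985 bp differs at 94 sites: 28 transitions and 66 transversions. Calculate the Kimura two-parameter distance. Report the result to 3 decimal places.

0.049

P = 28/1985 ≈ 0.014106 and Q = 66/1985 ≈ 0.033249.
Under the Kimura two-parameter model, d = −½ ln(1 − 2P − Q) − ¼ ln(1 − 2Q).
1 − 2P − Q = 0.938539, giving −½ ln(0.938539) = 0.031715.
1 − 2Q = 0.933502, giving −¼ ln(0.933502) = 0.017203.
d = 0.031715 + 0.017203 = 0.048918.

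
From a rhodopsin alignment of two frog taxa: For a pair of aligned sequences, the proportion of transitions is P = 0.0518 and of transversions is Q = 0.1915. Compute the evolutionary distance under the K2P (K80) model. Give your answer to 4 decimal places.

Under the Kimura two-parameter model, d = −½ ln(1 − 2P − Q) − ¼ ln(1 − 2Q).
1 − 2P − Q = 0.7049, giving −½ ln(0.7049) = 0.174850.
1 − 2Q = 0.617, giving −¼ ln(0.617) = 0.120722.
d = 0.174850 + 0.120722 = 0.295572.

0.2956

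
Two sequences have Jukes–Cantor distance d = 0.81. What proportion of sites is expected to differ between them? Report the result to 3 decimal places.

p = (3/4)(1 − e^(−4d/3)) = 0.75 × (1 − e^(-1.08)) = 0.75 × (1 − 0.339596) = 0.495303.

0.495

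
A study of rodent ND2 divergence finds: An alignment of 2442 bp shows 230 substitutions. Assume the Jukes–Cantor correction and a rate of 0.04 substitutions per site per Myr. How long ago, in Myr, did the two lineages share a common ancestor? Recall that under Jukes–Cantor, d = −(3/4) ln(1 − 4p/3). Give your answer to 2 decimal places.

1.26

p = 230/2442 ≈ 0.094185.
d = −(3/4) ln(1 − 4p/3) = −0.75 ln(1 − 0.12558) = −0.75 ln(0.87442)
  = −0.75 × (-0.134194) = 0.100646 substitutions/site.
Under a molecular clock d = 2μt, so t = d/(2μ) = 0.100646 / (2 × 0.04) = 1.26 Myr.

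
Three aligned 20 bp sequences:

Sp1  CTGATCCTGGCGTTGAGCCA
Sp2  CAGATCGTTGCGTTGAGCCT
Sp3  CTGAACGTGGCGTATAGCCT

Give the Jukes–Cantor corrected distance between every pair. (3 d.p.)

Sp1–Sp2: 4/20 sites differ → p = 0.2, d = −0.75 ln(1 − 0.266667) = 0.232617 ≈ 0.233.
Sp1–Sp3: 5/20 sites differ → p = 0.25, d = −0.75 ln(1 − 0.333333) = 0.304098 ≈ 0.304.
Sp2–Sp3: 5/20 sites differ → p = 0.25, d = −0.75 ln(1 − 0.333333) = 0.304098 ≈ 0.304.

d(Sp1,Sp2) = 0.233, d(Sp1,Sp3) = 0.304, d(Sp2,Sp3) = 0.304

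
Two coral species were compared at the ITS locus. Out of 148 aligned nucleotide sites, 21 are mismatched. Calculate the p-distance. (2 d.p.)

0.14

p = 21/148 = 0.141891… ≈ 0.14 (to 2 d.p.).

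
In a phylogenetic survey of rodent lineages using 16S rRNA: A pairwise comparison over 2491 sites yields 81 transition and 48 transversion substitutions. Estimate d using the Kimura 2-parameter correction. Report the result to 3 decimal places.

0.054

P = 81/2491 ≈ 0.032517 and Q = 48/2491 ≈ 0.019269.
Under the Kimura two-parameter model, d = −½ ln(1 − 2P − Q) − ¼ ln(1 − 2Q).
1 − 2P − Q = 0.915697, giving −½ ln(0.915697) = 0.044035.
1 − 2Q = 0.961462, giving −¼ ln(0.961462) = 0.009825.
d = 0.044035 + 0.009825 = 0.053860.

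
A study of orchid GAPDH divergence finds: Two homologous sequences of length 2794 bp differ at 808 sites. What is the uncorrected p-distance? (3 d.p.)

0.289

p = 808/2794 = 0.289191… ≈ 0.289 (to 3 d.p.).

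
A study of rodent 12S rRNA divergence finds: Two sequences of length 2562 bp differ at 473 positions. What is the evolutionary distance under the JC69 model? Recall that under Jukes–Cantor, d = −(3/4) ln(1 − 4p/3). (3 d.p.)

p = 473/2562 ≈ 0.184621.
d = −(3/4) ln(1 − 4p/3) = −0.75 ln(1 − 0.246161) = −0.75 ln(0.753839)
  = −0.75 × (-0.282576) = 0.211932 substitutions/site.

0.212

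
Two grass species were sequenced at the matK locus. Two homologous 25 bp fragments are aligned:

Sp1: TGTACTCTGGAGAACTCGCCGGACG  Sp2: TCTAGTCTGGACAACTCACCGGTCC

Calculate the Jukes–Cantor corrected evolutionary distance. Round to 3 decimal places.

The sequences differ at 6 of 25 sites (2, 5, 12, 18, 23, 25), so p = 6/25 = 0.24.
d = −(3/4) ln(1 − 4p/3) = −0.75 ln(1 − 0.32) = −0.75 ln(0.68)
  = −0.75 × (-0.385662) = 0.289247 substitutions/site.

0.289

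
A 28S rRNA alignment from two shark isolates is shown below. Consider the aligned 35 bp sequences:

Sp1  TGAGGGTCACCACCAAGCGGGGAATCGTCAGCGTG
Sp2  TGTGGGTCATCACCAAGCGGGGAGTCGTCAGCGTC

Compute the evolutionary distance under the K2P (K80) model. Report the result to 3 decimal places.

Of 35 sites, 2 differences are transitions and 2 are transversions, so P = 2/35 ≈ 0.057143 and Q = 2/35 ≈ 0.057143.
Under the Kimura two-parameter model, d = −½ ln(1 − 2P − Q) − ¼ ln(1 − 2Q).
1 − 2P − Q = 0.828571, giving −½ ln(0.828571) = 0.094026.
1 − 2Q = 0.885714, giving −¼ ln(0.885714) = 0.030340.
d = 0.094026 + 0.030340 = 0.124366.

0.124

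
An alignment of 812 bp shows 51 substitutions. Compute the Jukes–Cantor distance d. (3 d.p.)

p = 51/812 ≈ 0.062808.
d = −(3/4) ln(1 − 4p/3) = −0.75 ln(1 − 0.083744) = −0.75 ln(0.916256)
  = −0.75 × (-0.087459) = 0.065594 substitutions/site.

0.066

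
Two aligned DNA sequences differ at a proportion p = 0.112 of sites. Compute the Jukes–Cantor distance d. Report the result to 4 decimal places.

d = −(3/4) ln(1 − 4p/3) = −0.75 ln(1 − 0.149333) = −0.75 ln(0.850667)
  = −0.75 × (-0.161735) = 0.121301 substitutions/site.

0.1213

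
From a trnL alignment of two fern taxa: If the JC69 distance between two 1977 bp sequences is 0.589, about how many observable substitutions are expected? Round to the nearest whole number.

Invert JC69: p = (3/4)(1 − e^(−4d/3)) = 0.75 × (1 − e^(-0.785333)) = 0.75 × (1 − 0.455968) = 0.408024.
Expected differing sites = pL ≈ 0.408024 × 1977 = 806.663448 ≈ 807.

807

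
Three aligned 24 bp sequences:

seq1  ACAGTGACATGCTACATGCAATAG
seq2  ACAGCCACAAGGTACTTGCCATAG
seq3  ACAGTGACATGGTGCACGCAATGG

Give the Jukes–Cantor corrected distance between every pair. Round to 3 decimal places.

d(seq1,seq2) = 0.304, d(seq1,seq3) = 0.188, d(seq2,seq3) = 0.441

seq1–seq2: 6/24 sites differ → p = 0.25, d = −0.75 ln(1 − 0.333333) = 0.304098 ≈ 0.304.
seq1–seq3: 4/24 sites differ → p ≈ 0.166667, d = −0.75 ln(1 − 0.222223) = 0.188487 ≈ 0.188.
seq2–seq3: 8/24 sites differ → p ≈ 0.333333, d = −0.75 ln(1 − 0.444444) = 0.440839 ≈ 0.441.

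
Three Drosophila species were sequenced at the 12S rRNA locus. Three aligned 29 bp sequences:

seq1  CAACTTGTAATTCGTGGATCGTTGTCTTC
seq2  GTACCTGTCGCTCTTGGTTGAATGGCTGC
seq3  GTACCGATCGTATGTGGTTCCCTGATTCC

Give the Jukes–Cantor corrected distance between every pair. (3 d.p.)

seq1–seq2: 13/29 sites differ → p ≈ 0.448276, d = −0.75 ln(1 − 0.597701) = 0.682920 ≈ 0.683.
seq1–seq3: 15/29 sites differ → p ≈ 0.517241, d = −0.75 ln(1 − 0.689655) = 0.877553 ≈ 0.878.
seq2–seq3: 12/29 sites differ → p ≈ 0.413793, d = −0.75 ln(1 − 0.551724) = 0.601760 ≈ 0.602.

d(seq1,seq2) = 0.683, d(seq1,seq3) = 0.878, d(seq2,seq3) = 0.602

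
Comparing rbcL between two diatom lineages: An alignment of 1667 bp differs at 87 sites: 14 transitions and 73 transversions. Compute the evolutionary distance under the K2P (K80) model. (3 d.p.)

0.054

P = 14/1667 ≈ 0.008398 and Q = 73/1667 ≈ 0.043791.
Under the Kimura two-parameter model, d = −½ ln(1 − 2P − Q) − ¼ ln(1 − 2Q).
1 − 2P − Q = 0.939413, giving −½ ln(0.939413) = 0.031250.
1 − 2Q = 0.912418, giving −¼ ln(0.912418) = 0.022914.
d = 0.031250 + 0.022914 = 0.054164.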